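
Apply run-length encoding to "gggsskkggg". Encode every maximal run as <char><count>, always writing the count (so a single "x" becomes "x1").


String: "gggsskkggg"
Scanning for consecutive runs:
  'g' x 3
  's' x 2
  'k' x 2
  'g' x 3
RLE = "g3s2k2g3"


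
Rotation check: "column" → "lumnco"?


Word: "column", Candidate: "lumnco"
Method: check if candidate is substring of word+word
"columncolumn" contains "lumnco"? Yes
Is rotation = Yes


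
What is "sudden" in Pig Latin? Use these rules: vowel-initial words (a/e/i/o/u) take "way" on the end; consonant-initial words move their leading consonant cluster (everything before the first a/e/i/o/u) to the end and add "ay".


Word: "sudden"
Starts with consonant(s) → move to end, add 'ay'
Consonant cluster: "s"
Pig Latin = "uddensay"


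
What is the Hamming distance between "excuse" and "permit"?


Comparing character by character (same length = 6):
  Pos 0: 'e' vs 'p' !=
  Pos 1: 'x' vs 'e' !=
  Pos 2: 'c' vs 'r' !=
  Pos 3: 'u' vs 'm' !=
  Pos 4: 's' vs 'i' !=
  Pos 5: 'e' vs 't' !=
Hamming distance = 6


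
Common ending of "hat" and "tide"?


Word 1: "hat"
Word 2: "tide"
Comparing from end:
  Pos -1: 't' != 'e' (stop)
LCS = "" (length 0)


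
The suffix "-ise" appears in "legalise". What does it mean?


Suffix: -ise
As in: legalise -> legal + -ise
Meaning = to make


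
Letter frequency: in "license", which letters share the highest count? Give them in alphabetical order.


Word: "license"
Letter counts:
  'c': 1
  'e': 2
  'i': 1
  'l': 1
  'n': 1
  's': 1
Maximum count = 2
Most frequent = 'e' (2 times each)


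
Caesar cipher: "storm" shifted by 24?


Word: "storm"
Shift: 24
Each letter → (letter + shift) mod 26:
  's' (18) + 24 = 16 → 'q'
  't' (19) + 24 = 17 → 'r'
  'o' (14) + 24 = 12 → 'm'
  'r' (17) + 24 = 15 → 'p'
  'm' (12) + 24 = 10 → 'k'
Result = "qrmpk"


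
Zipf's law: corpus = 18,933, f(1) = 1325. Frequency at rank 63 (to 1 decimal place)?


Zipf's law: f(r) = f(1) / r
f(1) = 1325
f(63) = 1325 / 63
= 21.0 occurrences


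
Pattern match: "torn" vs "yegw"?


Pattern of "torn": [0, 1, 2, 3]
Pattern of "yegw": [0, 1, 2, 3]
Patterns match
Same pattern = Yes


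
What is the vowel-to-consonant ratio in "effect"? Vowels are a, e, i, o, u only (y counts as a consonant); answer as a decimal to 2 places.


Word: "effect"
Vowels (a,e,i,o,u): 2
Consonants: 4
Ratio = 2/4
= 0.50


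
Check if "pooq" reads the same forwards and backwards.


Word: "pooq"
Reversed: "qoop"
Forward == Backward? pooq != qoop
Palindrome = No


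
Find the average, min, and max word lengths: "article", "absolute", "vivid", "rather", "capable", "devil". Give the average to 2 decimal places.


Lengths: "article"=7, "absolute"=8, "vivid"=5, "rather"=6, "capable"=7, "devil"=5
Sum = 38, Count = 6
Average = 38/6 = 6.33
= avg=6.33, min=5, max=8


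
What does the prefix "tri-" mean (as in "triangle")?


Prefix: tri-
Example: triangle = tri- + angle
Meaning = three


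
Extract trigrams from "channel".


Word: "channel" (length 7)
Number of trigrams = 7 - 3 + 1 = 5
  Position 0: "cha"
  Position 1: "han"
  Position 2: "ann"
  Position 3: "nne"
  Position 4: "nel"
Trigrams = "cha", "han", "ann", "nne", "nel"


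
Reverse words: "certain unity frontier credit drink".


Original: "certain unity frontier credit drink"
Words (1..n): certain | unity | frontier | credit | drink
Reversed (n..1): drink | credit | frontier | unity | certain
Result = "drink credit frontier unity certain"


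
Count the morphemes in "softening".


Word: "softening"
Morphemes: soft / -en / -ing
Each morpheme carries meaning
= 3 morphemes


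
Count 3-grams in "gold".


Word: "gold" (length 4)
Number of 3-grams = length - 3 + 1 = 4 - 3 + 1
= 2


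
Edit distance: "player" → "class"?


Word 1: "player" (length 6)
Word 2: "class" (length 5)
One optimal edit sequence (insert/delete/substitute each cost 1):
  1. substitute 'p' -> 'c'  (+1)
  2. keep 'l'
  3. keep 'a'
  4. delete 'y'  (+1)
  5. substitute 'e' -> 's'  (+1)
  6. substitute 'r' -> 's'  (+1)
Total edit operations: 4
Edit distance = 4


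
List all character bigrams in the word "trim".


Word: "trim" (length 4)
Number of bigrams = 4 - 2 + 1 = 3
  Position 0: "tr"
  Position 1: "ri"
  Position 2: "im"
Bigrams = "tr", "ri", "im"


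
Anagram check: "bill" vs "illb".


Word 1: "bill" → sorted: bill
Word 2: "illb" → sorted: bill
Same letters? bill == bill
Anagram = Yes


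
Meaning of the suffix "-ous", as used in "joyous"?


Suffix: -ous
As in: joyous -> joy + -ous
Meaning = having quality of


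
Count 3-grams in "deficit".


Word: "deficit" (length 7)
Number of 3-grams = length - 3 + 1 = 7 - 3 + 1
= 5


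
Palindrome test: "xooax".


Word: "xooax"
Reversed: "xaoox"
Forward == Backward? xooax != xaoox
Palindrome = No


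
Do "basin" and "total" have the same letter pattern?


Pattern of "basin": [0, 1, 2, 3, 4]
Pattern of "total": [0, 1, 0, 2, 3]
Patterns do not match
Same pattern = No


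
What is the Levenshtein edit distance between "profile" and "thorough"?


Word 1: "profile" (length 7)
Word 2: "thorough" (length 8)
One optimal edit sequence (insert/delete/substitute each cost 1):
  1. substitute 'p' -> 't'  (+1)
  2. substitute 'r' -> 'h'  (+1)
  3. keep 'o'
  4. insert 'r'  (+1)
  5. substitute 'f' -> 'o'  (+1)
  6. substitute 'i' -> 'u'  (+1)
  7. substitute 'l' -> 'g'  (+1)
  8. substitute 'e' -> 'h'  (+1)
Total edit operations: 7
Edit distance = 7


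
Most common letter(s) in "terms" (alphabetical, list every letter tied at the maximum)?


Word: "terms"
Letter counts:
  'e': 1
  'm': 1
  'r': 1
  's': 1
  't': 1
Maximum count = 1
Most frequent = 'e', 'm', 'r', 's', 't' (1 time each)


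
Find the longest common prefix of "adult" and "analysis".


Word 1: "adult"
Word 2: "analysis"
Comparing from start:
  Pos 0: 'a' == 'a'
  Pos 1: 'd' != 'n' (stop)
LCP = "a" (length 1)


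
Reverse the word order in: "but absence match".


Original: "but absence match"
Words (1..n): but | absence | match
Reversed (n..1): match | absence | but
Result = "match absence but"


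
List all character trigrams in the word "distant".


Word: "distant" (length 7)
Number of trigrams = 7 - 3 + 1 = 5
  Position 0: "dis"
  Position 1: "ist"
  Position 2: "sta"
  Position 3: "tan"
  Position 4: "ant"
Trigrams = "dis", "ist", "sta", "tan", "ant"


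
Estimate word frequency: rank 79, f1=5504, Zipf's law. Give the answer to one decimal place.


Zipf's law: f(r) = f(1) / r
f(1) = 5504
f(79) = 5504 / 79
= 69.7 occurrences


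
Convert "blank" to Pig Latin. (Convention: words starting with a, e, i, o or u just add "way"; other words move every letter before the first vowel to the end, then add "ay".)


Word: "blank"
Starts with consonant(s) → move to end, add 'ay'
Consonant cluster: "bl"
Pig Latin = "ankblay"


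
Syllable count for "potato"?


Word: "potato"
Syllable breakdown: po · ta · to
Counting: 3 parts
= 3 syllables


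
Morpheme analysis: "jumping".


Word: "jumping"
Morphemes: jump | -ing
Each morpheme carries meaning
= 2 morphemes


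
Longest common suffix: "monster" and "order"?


Word 1: "monster"
Word 2: "order"
Comparing from end:
  Pos -1: 'r' == 'r'
  Pos -2: 'e' == 'e'
  Pos -3: 't' != 'd' (stop)
LCS = "er" (length 2)


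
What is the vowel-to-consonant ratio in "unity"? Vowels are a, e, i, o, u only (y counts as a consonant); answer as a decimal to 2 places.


Word: "unity"
Vowels (a,e,i,o,u): 2
Consonants: 3
Ratio = 2/3
= 0.67


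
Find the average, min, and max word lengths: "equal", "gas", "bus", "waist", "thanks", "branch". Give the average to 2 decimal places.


Lengths: "equal"=5, "gas"=3, "bus"=3, "waist"=5, "thanks"=6, "branch"=6
Sum = 28, Count = 6
Average = 28/6 = 4.67
= avg=4.67, min=3, max=6


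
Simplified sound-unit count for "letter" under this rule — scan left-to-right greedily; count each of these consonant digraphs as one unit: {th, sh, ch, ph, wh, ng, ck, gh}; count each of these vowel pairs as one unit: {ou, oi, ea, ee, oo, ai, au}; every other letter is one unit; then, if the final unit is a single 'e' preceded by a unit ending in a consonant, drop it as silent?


Word: "letter" (6 letters)
Left-to-right scan:
  (1) 'l' (letter)
  (2) 'e' (letter)
  (3) 't' (letter)
  (4) 't' (letter)
  (5) 'e' (letter)
  (6) 'r' (letter)
Units from scan: 6
Sound units = 6 units


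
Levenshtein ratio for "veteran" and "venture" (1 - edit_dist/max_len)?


Word 1: "veteran" (length 7)
Word 2: "venture" (length 7)
One optimal edit sequence:
  1. keep 'v'
  2. keep 'e'
  3. insert 'n'  (+1)
  4. keep 't'
  5. substitute 'e' -> 'u'  (+1)
  6. keep 'r'
  7. delete 'a'  (+1)
  8. substitute 'n' -> 'e'  (+1)
Edit distance = 4
Max length = max(7, 7) = 7
Similarity = 1 - 4/7
= 0.4286


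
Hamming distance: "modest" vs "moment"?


Comparing character by character (same length = 6):
  Pos 0: 'm' vs 'm' =
  Pos 1: 'o' vs 'o' =
  Pos 2: 'd' vs 'm' !=
  Pos 3: 'e' vs 'e' =
  Pos 4: 's' vs 'n' !=
  Pos 5: 't' vs 't' =
Hamming distance = 2


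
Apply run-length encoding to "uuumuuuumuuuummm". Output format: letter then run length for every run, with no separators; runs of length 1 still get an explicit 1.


String: "uuumuuuumuuuummm"
Scanning for consecutive runs:
  'u' x 3
  'm' x 1
  'u' x 4
  'm' x 1
  'u' x 4
  'm' x 3
RLE = "u3m1u4m1u4m3"


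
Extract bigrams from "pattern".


Word: "pattern" (length 7)
Number of bigrams = 7 - 2 + 1 = 6
  Position 0: "pa"
  Position 1: "at"
  Position 2: "tt"
  Position 3: "te"
  Position 4: "er"
  Position 5: "rn"
Bigrams = "pa", "at", "tt", "te", "er", "rn"


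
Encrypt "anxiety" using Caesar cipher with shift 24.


Word: "anxiety"
Shift: 24
Each letter → (letter + shift) mod 26:
  'a' (0) + 24 = 24 → 'y'
  'n' (13) + 24 = 11 → 'l'
  'x' (23) + 24 = 21 → 'v'
  'i' (8) + 24 = 6 → 'g'
  'e' (4) + 24 = 2 → 'c'
  't' (19) + 24 = 17 → 'r'
  'y' (24) + 24 = 22 → 'w'
Result = "ylvgcrw"


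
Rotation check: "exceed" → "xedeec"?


Word: "exceed", Candidate: "xedeec"
Method: check if candidate is substring of word+word
"exceedexceed" contains "xedeec"? No
Is rotation = No


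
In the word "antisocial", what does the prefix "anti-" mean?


Prefix: anti-
Example: antisocial (anti- + social)
Meaning = against


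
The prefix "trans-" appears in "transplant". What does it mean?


Prefix: trans-
Example: transplant = trans- + plant
Meaning = across


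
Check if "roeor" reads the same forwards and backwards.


Word: "roeor"
Reversed: "roeor"
Forward == Backward? roeor == roeor
Palindrome = Yes


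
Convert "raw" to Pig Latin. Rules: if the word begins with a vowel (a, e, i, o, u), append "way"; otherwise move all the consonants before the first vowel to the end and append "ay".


Word: "raw"
Starts with consonant(s) → move to end, add 'ay'
Consonant cluster: "r"
Pig Latin = "awray"


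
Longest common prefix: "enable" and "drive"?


Word 1: "enable"
Word 2: "drive"
Comparing from start:
  Pos 0: 'e' != 'd' (stop)
LCP = "" (length 0)


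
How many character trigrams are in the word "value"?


Word: "value" (length 5)
Number of 3-grams = length - 3 + 1 = 5 - 3 + 1
= 3


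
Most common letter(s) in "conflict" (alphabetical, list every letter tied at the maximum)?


Word: "conflict"
Letter counts:
  'c': 2
  'f': 1
  'i': 1
  'l': 1
  'n': 1
  'o': 1
  't': 1
Maximum count = 2
Most frequent = 'c' (2 times each)


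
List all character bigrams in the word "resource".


Word: "resource" (length 8)
Number of bigrams = 8 - 2 + 1 = 7
  Position 0: "re"
  Position 1: "es"
  Position 2: "so"
  Position 3: "ou"
  Position 4: "ur"
  Position 5: "rc"
  Position 6: "ce"
Bigrams = "re", "es", "so", "ou", "ur", "rc", "ce"


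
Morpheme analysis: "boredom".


Word: "boredom"
Morphemes: bore | -dom
Each morpheme carries meaning
= 2 morphemes


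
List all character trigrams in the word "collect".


Word: "collect" (length 7)
Number of trigrams = 7 - 3 + 1 = 5
  Position 0: "col"
  Position 1: "oll"
  Position 2: "lle"
  Position 3: "lec"
  Position 4: "ect"
Trigrams = "col", "oll", "lle", "lec", "ect"


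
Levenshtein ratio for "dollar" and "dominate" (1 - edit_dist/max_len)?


Word 1: "dollar" (length 6)
Word 2: "dominate" (length 8)
One optimal edit sequence:
  1. keep 'd'
  2. keep 'o'
  3. insert 'm'  (+1)
  4. substitute 'l' -> 'i'  (+1)
  5. substitute 'l' -> 'n'  (+1)
  6. keep 'a'
  7. insert 't'  (+1)
  8. substitute 'r' -> 'e'  (+1)
Edit distance = 5
Max length = max(6, 8) = 8
Similarity = 1 - 5/8
= 0.3750


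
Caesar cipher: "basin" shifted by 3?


Word: "basin"
Shift: 3
Each letter → (letter + shift) mod 26:
  'b' (1) + 3 = 4 → 'e'
  'a' (0) + 3 = 3 → 'd'
  's' (18) + 3 = 21 → 'v'
  'i' (8) + 3 = 11 → 'l'
  'n' (13) + 3 = 16 → 'q'
Result = "edvlq"


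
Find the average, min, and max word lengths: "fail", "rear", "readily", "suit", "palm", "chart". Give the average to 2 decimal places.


Lengths: "fail"=4, "rear"=4, "readily"=7, "suit"=4, "palm"=4, "chart"=5
Sum = 28, Count = 6
Average = 28/6 = 4.67
= avg=4.67, min=4, max=7


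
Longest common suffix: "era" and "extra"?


Word 1: "era"
Word 2: "extra"
Comparing from end:
  Pos -1: 'a' == 'a'
  Pos -2: 'r' == 'r'
  Pos -3: 'e' != 't' (stop)
LCS = "ra" (length 2)


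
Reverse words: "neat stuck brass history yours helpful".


Original: "neat stuck brass history yours helpful"
Words (1..n): neat | stuck | brass | history | yours | helpful
Reversed (n..1): helpful | yours | history | brass | stuck | neat
Result = "helpful yours history brass stuck neat"


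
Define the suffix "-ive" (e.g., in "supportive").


Suffix: -ive
Example: supportive (support + -ive)
Meaning = tending to


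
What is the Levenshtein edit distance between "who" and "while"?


Word 1: "who" (length 3)
Word 2: "while" (length 5)
One optimal edit sequence (insert/delete/substitute each cost 1):
  1. keep 'w'
  2. keep 'h'
  3. insert 'i'  (+1)
  4. insert 'l'  (+1)
  5. substitute 'o' -> 'e'  (+1)
Total edit operations: 3
Edit distance = 3


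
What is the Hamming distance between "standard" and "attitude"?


Comparing character by character (same length = 8):
  Pos 0: 's' vs 'a' !=
  Pos 1: 't' vs 't' =
  Pos 2: 'a' vs 't' !=
  Pos 3: 'n' vs 'i' !=
  Pos 4: 'd' vs 't' !=
  Pos 5: 'a' vs 'u' !=
  Pos 6: 'r' vs 'd' !=
  Pos 7: 'd' vs 'e' !=
Hamming distance = 7


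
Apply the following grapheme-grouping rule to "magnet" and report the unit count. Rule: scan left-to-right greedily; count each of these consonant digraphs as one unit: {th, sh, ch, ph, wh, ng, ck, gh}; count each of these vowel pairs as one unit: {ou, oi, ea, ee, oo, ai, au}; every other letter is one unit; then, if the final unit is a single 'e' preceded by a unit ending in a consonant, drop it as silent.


Word: "magnet" (6 letters)
Left-to-right scan:
  1. 'm' (letter)
  2. 'a' (letter)
  3. 'g' (letter)
  4. 'n' (letter)
  5. 'e' (letter)
  6. 't' (letter)
Units from scan: 6
Sound units = 6 units


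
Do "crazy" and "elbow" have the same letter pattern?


Pattern of "crazy": [0, 1, 2, 3, 4]
Pattern of "elbow": [0, 1, 2, 3, 4]
Patterns match
Same pattern = Yes


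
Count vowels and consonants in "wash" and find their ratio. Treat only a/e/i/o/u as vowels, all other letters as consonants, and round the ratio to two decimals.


Word: "wash"
Vowels (a,e,i,o,u): 1
Consonants: 3
Ratio = 1/3
= 0.33


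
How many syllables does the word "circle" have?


Word: "circle"
Syllable breakdown: cir-cle
Counting: 2 parts
= 2 syllables


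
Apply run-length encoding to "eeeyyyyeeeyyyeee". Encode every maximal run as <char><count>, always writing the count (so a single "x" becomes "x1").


String: "eeeyyyyeeeyyyeee"
Scanning for consecutive runs:
  'e' x 3
  'y' x 4
  'e' x 3
  'y' x 3
  'e' x 3
RLE = "e3y4e3y3e3"


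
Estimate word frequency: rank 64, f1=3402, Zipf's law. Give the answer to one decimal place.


Zipf's law: f(r) = f(1) / r
f(1) = 3402
f(64) = 3402 / 64
= 53.2 occurrences


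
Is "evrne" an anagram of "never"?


Word 1: "never" → sorted: eenrv
Word 2: "evrne" → sorted: eenrv
Same letters? eenrv == eenrv
Anagram = Yes


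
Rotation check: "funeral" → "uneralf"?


Word: "funeral", Candidate: "uneralf"
Method: check if candidate is substring of word+word
"funeralfuneral" contains "uneralf"? Yes
Is rotation = Yes


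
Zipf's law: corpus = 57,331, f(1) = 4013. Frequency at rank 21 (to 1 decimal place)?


Zipf's law: f(r) = f(1) / r
f(1) = 4013
f(21) = 4013 / 21
= 191.1 occurrences


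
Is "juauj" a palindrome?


Word: "juauj"
Reversed: "juauj"
Forward == Backward? juauj == juauj
Palindrome = Yes


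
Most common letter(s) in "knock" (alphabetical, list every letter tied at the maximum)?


Word: "knock"
Letter counts:
  'c': 1
  'k': 2
  'n': 1
  'o': 1
Maximum count = 2
Most frequent = 'k' (2 times each)


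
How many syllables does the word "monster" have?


Word: "monster"
Syllable breakdown: mon-ster
Counting: 2 parts
= 2 syllables


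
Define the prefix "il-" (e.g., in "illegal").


Prefix: il-
Example: illegal (il- + legal)
Meaning = not


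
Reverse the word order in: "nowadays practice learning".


Original: "nowadays practice learning"
Words (1..n): nowadays | practice | learning
Reversed (n..1): learning | practice | nowadays
Result = "learning practice nowadays"


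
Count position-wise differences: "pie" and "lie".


Comparing character by character (same length = 3):
  Pos 0: 'p' vs 'l' !=
  Pos 1: 'i' vs 'i' =
  Pos 2: 'e' vs 'e' =
Hamming distance = 1


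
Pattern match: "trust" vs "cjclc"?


Pattern of "trust": [0, 1, 2, 3, 0]
Pattern of "cjclc": [0, 1, 0, 2, 0]
Patterns do not match
Same pattern = No


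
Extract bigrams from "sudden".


Word: "sudden" (length 6)
Number of bigrams = 6 - 2 + 1 = 5
  Position 0: "su"
  Position 1: "ud"
  Position 2: "dd"
  Position 3: "de"
  Position 4: "en"
Bigrams = "su", "ud", "dd", "de", "en"


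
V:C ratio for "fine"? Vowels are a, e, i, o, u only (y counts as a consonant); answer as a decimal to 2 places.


Word: "fine"
Vowels (a,e,i,o,u): 2
Consonants: 2
Ratio = 2/2
= 1.00


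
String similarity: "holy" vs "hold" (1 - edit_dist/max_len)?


Word 1: "holy" (length 4)
Word 2: "hold" (length 4)
One optimal edit sequence:
  1. keep 'h'
  2. keep 'o'
  3. keep 'l'
  4. substitute 'y' -> 'd'  (+1)
Edit distance = 1
Max length = max(4, 4) = 4
Similarity = 1 - 1/4
= 0.7500


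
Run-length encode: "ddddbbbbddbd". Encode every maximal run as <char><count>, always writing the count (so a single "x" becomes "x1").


String: "ddddbbbbddbd"
Scanning for consecutive runs:
  'd' x 4
  'b' x 4
  'd' x 2
  'b' x 1
  'd' x 1
RLE = "d4b4d2b1d1"


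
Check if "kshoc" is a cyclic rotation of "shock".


Word: "shock", Candidate: "kshoc"
Method: check if candidate is substring of word+word
"shockshock" contains "kshoc"? Yes
Is rotation = Yes


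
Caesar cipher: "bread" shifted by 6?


Word: "bread"
Shift: 6
Each letter → (letter + shift) mod 26:
  'b' (1) + 6 = 7 → 'h'
  'r' (17) + 6 = 23 → 'x'
  'e' (4) + 6 = 10 → 'k'
  'a' (0) + 6 = 6 → 'g'
  'd' (3) + 6 = 9 → 'j'
Result = "hxkgj"


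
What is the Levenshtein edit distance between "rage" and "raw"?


Word 1: "rage" (length 4)
Word 2: "raw" (length 3)
One optimal edit sequence (insert/delete/substitute each cost 1):
  1. keep 'r'
  2. keep 'a'
  3. delete 'g'  (+1)
  4. substitute 'e' -> 'w'  (+1)
Total edit operations: 2
Edit distance = 2


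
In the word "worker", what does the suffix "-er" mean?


Suffix: -er
Example: worker (work + -er)
Meaning = one who / more


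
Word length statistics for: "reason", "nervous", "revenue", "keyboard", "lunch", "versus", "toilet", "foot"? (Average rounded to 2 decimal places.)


Lengths: "reason"=6, "nervous"=7, "revenue"=7, "keyboard"=8, "lunch"=5, "versus"=6, "toilet"=6, "foot"=4
Sum = 49, Count = 8
Average = 49/8 = 6.13
= avg=6.13, min=4, max=8


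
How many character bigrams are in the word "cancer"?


Word: "cancer" (length 6)
Number of 2-grams = length - 2 + 1 = 6 - 2 + 1
= 5


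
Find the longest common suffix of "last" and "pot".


Word 1: "last"
Word 2: "pot"
Comparing from end:
  Pos -1: 't' == 't'
  Pos -2: 's' != 'o' (stop)
LCS = "t" (length 1)


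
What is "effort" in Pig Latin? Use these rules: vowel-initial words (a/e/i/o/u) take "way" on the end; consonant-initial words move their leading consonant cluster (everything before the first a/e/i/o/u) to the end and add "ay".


Word: "effort"
Starts with vowel → add 'way'
Pig Latin = "effortway"


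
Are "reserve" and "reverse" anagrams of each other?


Word 1: "reserve" → sorted: eeerrsv
Word 2: "reverse" → sorted: eeerrsv
Same letters? eeerrsv == eeerrsv
Anagram = Yes


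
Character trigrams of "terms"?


Word: "terms" (length 5)
Number of trigrams = 5 - 3 + 1 = 3
  Position 0: "ter"
  Position 1: "erm"
  Position 2: "rms"
Trigrams = "ter", "erm", "rms"


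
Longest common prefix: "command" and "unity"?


Word 1: "command"
Word 2: "unity"
Comparing from start:
  Pos 0: 'c' != 'u' (stop)
LCP = "" (length 0)


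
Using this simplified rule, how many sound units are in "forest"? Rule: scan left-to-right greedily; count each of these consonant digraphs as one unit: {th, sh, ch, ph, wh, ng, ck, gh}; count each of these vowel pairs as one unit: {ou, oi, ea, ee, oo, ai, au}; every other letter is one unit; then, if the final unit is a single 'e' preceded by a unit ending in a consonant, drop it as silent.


Word: "forest" (6 letters)
Left-to-right scan:
  [1] 'f' (letter)
  [2] 'o' (letter)
  [3] 'r' (letter)
  [4] 'e' (letter)
  [5] 's' (letter)
  [6] 't' (letter)
Units from scan: 6
Sound units = 6 units


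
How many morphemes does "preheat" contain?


Word: "preheat"
Morphemes: pre- / heat
Each morpheme carries meaning
= 2 morphemes


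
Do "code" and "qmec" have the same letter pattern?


Pattern of "code": [0, 1, 2, 3]
Pattern of "qmec": [0, 1, 2, 3]
Patterns match
Same pattern = Yes


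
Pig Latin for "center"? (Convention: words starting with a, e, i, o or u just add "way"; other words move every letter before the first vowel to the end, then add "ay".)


Word: "center"
Starts with consonant(s) → move to end, add 'ay'
Consonant cluster: "c"
Pig Latin = "entercay"


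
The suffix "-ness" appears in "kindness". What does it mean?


Suffix: -ness
Example: kindness = kind + -ness
Meaning = state of being


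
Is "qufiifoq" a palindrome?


Word: "qufiifoq"
Reversed: "qofiifuq"
Forward == Backward? qufiifoq != qofiifuq
Palindrome = No


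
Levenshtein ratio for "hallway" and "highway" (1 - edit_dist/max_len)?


Word 1: "hallway" (length 7)
Word 2: "highway" (length 7)
One optimal edit sequence:
  1. keep 'h'
  2. substitute 'a' -> 'i'  (+1)
  3. substitute 'l' -> 'g'  (+1)
  4. substitute 'l' -> 'h'  (+1)
  5. keep 'w'
  6. keep 'a'
  7. keep 'y'
Edit distance = 3
Max length = max(7, 7) = 7
Similarity = 1 - 3/7
= 0.5714


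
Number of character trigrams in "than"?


Word: "than" (length 4)
Number of 3-grams = length - 3 + 1 = 4 - 3 + 1
= 2


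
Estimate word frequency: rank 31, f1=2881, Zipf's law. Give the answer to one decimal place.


Zipf's law: f(r) = f(1) / r
f(1) = 2881
f(31) = 2881 / 31
= 92.9 occurrences


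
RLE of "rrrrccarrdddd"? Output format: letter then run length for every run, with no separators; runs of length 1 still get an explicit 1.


String: "rrrrccarrdddd"
Scanning for consecutive runs:
  'r' x 4
  'c' x 2
  'a' x 1
  'r' x 2
  'd' x 4
RLE = "r4c2a1r2d4"


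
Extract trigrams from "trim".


Word: "trim" (length 4)
Number of trigrams = 4 - 3 + 1 = 2
  Position 0: "tri"
  Position 1: "rim"
Trigrams = "tri", "rim"


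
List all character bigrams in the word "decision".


Word: "decision" (length 8)
Number of bigrams = 8 - 2 + 1 = 7
  Position 0: "de"
  Position 1: "ec"
  Position 2: "ci"
  Position 3: "is"
  Position 4: "si"
  Position 5: "io"
  Position 6: "on"
Bigrams = "de", "ec", "ci", "is", "si", "io", "on"


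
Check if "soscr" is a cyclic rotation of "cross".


Word: "cross", Candidate: "soscr"
Method: check if candidate is substring of word+word
"crosscross" contains "soscr"? No
Is rotation = No


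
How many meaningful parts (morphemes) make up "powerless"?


Word: "powerless"
Morphemes: power + -less
Each morpheme carries meaning
= 2 morphemes


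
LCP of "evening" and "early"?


Word 1: "evening"
Word 2: "early"
Comparing from start:
  Pos 0: 'e' == 'e'
  Pos 1: 'v' != 'a' (stop)
LCP = "e" (length 1)


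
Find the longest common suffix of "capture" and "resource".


Word 1: "capture"
Word 2: "resource"
Comparing from end:
  Pos -1: 'e' == 'e'
  Pos -2: 'r' != 'c' (stop)
LCS = "e" (length 1)


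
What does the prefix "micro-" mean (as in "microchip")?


Prefix: micro-
Example: microchip (micro- + chip)
Meaning = small


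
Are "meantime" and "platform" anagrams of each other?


Word 1: "meantime" → sorted: aeeimmnt
Word 2: "platform" → sorted: aflmoprt
Same letters? aeeimmnt != aflmoprt
Anagram = No


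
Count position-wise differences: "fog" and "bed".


Comparing character by character (same length = 3):
  Pos 0: 'f' vs 'b' !=
  Pos 1: 'o' vs 'e' !=
  Pos 2: 'g' vs 'd' !=
Hamming distance = 3


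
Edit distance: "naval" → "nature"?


Word 1: "naval" (length 5)
Word 2: "nature" (length 6)
One optimal edit sequence (insert/delete/substitute each cost 1):
  1. keep 'n'
  2. keep 'a'
  3. insert 't'  (+1)
  4. substitute 'v' -> 'u'  (+1)
  5. substitute 'a' -> 'r'  (+1)
  6. substitute 'l' -> 'e'  (+1)
Total edit operations: 4
Edit distance = 4


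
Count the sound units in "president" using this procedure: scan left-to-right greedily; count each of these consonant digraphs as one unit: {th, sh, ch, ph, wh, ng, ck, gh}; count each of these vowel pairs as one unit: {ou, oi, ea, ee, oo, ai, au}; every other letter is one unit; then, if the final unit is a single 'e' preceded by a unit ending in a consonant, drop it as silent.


Word: "president" (9 letters)
Left-to-right scan:
  [1] 'p' (letter)
  [2] 'r' (letter)
  [3] 'e' (letter)
  [4] 's' (letter)
  [5] 'i' (letter)
  [6] 'd' (letter)
  [7] 'e' (letter)
  [8] 'n' (letter)
  [9] 't' (letter)
Units from scan: 9
Sound units = 9 units


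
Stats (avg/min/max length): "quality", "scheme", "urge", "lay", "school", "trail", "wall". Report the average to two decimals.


Lengths: "quality"=7, "scheme"=6, "urge"=4, "lay"=3, "school"=6, "trail"=5, "wall"=4
Sum = 35, Count = 7
Average = 35/7 = 5.00
= avg=5.00, min=3, max=7


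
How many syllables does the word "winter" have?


Word: "winter"
Syllable breakdown: win / ter
Counting: 2 parts
= 2 syllables


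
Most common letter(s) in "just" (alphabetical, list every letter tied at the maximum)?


Word: "just"
Letter counts:
  'j': 1
  's': 1
  't': 1
  'u': 1
Maximum count = 1
Most frequent = 'j', 's', 't', 'u' (1 time each)


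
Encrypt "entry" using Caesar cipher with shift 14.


Word: "entry"
Shift: 14
Each letter → (letter + shift) mod 26:
  'e' (4) + 14 = 18 → 's'
  'n' (13) + 14 = 1 → 'b'
  't' (19) + 14 = 7 → 'h'
  'r' (17) + 14 = 5 → 'f'
  'y' (24) + 14 = 12 → 'm'
Result = "sbhfm"


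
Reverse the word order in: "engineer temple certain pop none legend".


Original: "engineer temple certain pop none legend"
Words (1..n): engineer | temple | certain | pop | none | legend
Reversed (n..1): legend | none | pop | certain | temple | engineer
Result = "legend none pop certain temple engineer"


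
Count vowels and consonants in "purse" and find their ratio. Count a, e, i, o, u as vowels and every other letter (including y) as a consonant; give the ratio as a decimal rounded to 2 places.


Word: "purse"
Vowels (a,e,i,o,u): 2
Consonants: 3
Ratio = 2/3
= 0.67


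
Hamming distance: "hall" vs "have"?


Comparing character by character (same length = 4):
  Pos 0: 'h' vs 'h' =
  Pos 1: 'a' vs 'a' =
  Pos 2: 'l' vs 'v' !=
  Pos 3: 'l' vs 'e' !=
Hamming distance = 2


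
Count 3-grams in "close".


Word: "close" (length 5)
Number of 3-grams = length - 3 + 1 = 5 - 3 + 1
= 3


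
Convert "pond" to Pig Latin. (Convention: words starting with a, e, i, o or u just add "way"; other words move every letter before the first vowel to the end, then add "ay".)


Word: "pond"
Starts with consonant(s) → move to end, add 'ay'
Consonant cluster: "p"
Pig Latin = "ondpay"


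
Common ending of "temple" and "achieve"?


Word 1: "temple"
Word 2: "achieve"
Comparing from end:
  Pos -1: 'e' == 'e'
  Pos -2: 'l' != 'v' (stop)
LCS = "e" (length 1)


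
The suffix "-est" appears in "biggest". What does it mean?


Suffix: -est
Example: biggest (big + -est, with a spelling change)
Meaning = most


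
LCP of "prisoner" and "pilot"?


Word 1: "prisoner"
Word 2: "pilot"
Comparing from start:
  Pos 0: 'p' == 'p'
  Pos 1: 'r' != 'i' (stop)
LCP = "p" (length 1)


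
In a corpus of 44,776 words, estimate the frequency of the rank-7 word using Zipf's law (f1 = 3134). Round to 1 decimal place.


Zipf's law: f(r) = f(1) / r
f(1) = 3134
f(7) = 3134 / 7
= 447.7 occurrences


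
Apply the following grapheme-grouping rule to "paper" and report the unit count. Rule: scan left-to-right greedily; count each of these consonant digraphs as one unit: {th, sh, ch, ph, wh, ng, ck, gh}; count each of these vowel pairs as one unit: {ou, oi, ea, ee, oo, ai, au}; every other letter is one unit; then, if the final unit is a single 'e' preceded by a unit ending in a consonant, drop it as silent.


Word: "paper" (5 letters)
Left-to-right scan:
  1. 'p' (letter)
  2. 'a' (letter)
  3. 'p' (letter)
  4. 'e' (letter)
  5. 'r' (letter)
Units from scan: 5
Sound units = 5 units


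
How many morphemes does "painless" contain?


Word: "painless"
Morphemes: pain / -less
Each morpheme carries meaning
= 2 morphemes


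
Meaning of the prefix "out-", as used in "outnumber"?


Prefix: out-
As in: outnumber -> out- + number
Meaning = surpass


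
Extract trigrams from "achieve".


Word: "achieve" (length 7)
Number of trigrams = 7 - 3 + 1 = 5
  Position 0: "ach"
  Position 1: "chi"
  Position 2: "hie"
  Position 3: "iev"
  Position 4: "eve"
Trigrams = "ach", "chi", "hie", "iev", "eve"


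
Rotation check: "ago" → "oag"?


Word: "ago", Candidate: "oag"
Method: check if candidate is substring of word+word
"agoago" contains "oag"? Yes
Is rotation = Yes


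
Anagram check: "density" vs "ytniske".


Word 1: "density" → sorted: deinsty
Word 2: "ytniske" → sorted: eiknsty
Same letters? deinsty != eiknsty
Anagram = No


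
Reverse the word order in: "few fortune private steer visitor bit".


Original: "few fortune private steer visitor bit"
Words (1..n): few | fortune | private | steer | visitor | bit
Reversed (n..1): bit | visitor | steer | private | fortune | few
Result = "bit visitor steer private fortune few"


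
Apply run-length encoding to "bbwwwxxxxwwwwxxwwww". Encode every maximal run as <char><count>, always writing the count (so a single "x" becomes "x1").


String: "bbwwwxxxxwwwwxxwwww"
Scanning for consecutive runs:
  'b' x 2
  'w' x 3
  'x' x 4
  'w' x 4
  'x' x 2
  'w' x 4
RLE = "b2w3x4w4x2w4"


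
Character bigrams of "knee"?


Word: "knee" (length 4)
Number of bigrams = 4 - 2 + 1 = 3
  Position 0: "kn"
  Position 1: "ne"
  Position 2: "ee"
Bigrams = "kn", "ne", "ee"


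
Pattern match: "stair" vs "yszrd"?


Pattern of "stair": [0, 1, 2, 3, 4]
Pattern of "yszrd": [0, 1, 2, 3, 4]
Patterns match
Same pattern = Yes


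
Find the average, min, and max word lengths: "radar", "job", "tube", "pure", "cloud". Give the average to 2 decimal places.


Lengths: "radar"=5, "job"=3, "tube"=4, "pure"=4, "cloud"=5
Sum = 21, Count = 5
Average = 21/5 = 4.20
= avg=4.20, min=3, max=5


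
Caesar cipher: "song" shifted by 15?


Word: "song"
Shift: 15
Each letter → (letter + shift) mod 26:
  's' (18) + 15 = 7 → 'h'
  'o' (14) + 15 = 3 → 'd'
  'n' (13) + 15 = 2 → 'c'
  'g' (6) + 15 = 21 → 'v'
Result = "hdcv"


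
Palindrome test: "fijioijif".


Word: "fijioijif"
Reversed: "fijioijif"
Forward == Backward? fijioijif == fijioijif
Palindrome = Yes


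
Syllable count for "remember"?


Word: "remember"
Syllable breakdown: re | mem | ber
Counting: 3 parts
= 3 syllables


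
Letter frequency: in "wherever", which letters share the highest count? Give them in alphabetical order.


Word: "wherever"
Letter counts:
  'e': 3
  'h': 1
  'r': 2
  'v': 1
  'w': 1
Maximum count = 3
Most frequent = 'e' (3 times each)


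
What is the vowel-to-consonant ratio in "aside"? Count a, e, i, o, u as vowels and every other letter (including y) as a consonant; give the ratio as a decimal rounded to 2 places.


Word: "aside"
Vowels (a,e,i,o,u): 3
Consonants: 2
Ratio = 3/2
= 1.50


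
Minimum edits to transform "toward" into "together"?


Word 1: "toward" (length 6)
Word 2: "together" (length 8)
One optimal edit sequence (insert/delete/substitute each cost 1):
  1. keep 't'
  2. keep 'o'
  3. insert 'g'  (+1)
  4. insert 'e'  (+1)
  5. substitute 'w' -> 't'  (+1)
  6. substitute 'a' -> 'h'  (+1)
  7. substitute 'r' -> 'e'  (+1)
  8. substitute 'd' -> 'r'  (+1)
Total edit operations: 6
Edit distance = 6


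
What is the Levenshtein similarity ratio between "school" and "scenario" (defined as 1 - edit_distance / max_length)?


Word 1: "school" (length 6)
Word 2: "scenario" (length 8)
One optimal edit sequence:
  1. keep 's'
  2. keep 'c'
  3. insert 'e'  (+1)
  4. insert 'n'  (+1)
  5. substitute 'h' -> 'a'  (+1)
  6. substitute 'o' -> 'r'  (+1)
  7. substitute 'o' -> 'i'  (+1)
  8. substitute 'l' -> 'o'  (+1)
Edit distance = 6
Max length = max(6, 8) = 8
Similarity = 1 - 6/8
= 0.2500


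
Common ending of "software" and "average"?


Word 1: "software"
Word 2: "average"
Comparing from end:
  Pos -1: 'e' == 'e'
  Pos -2: 'r' != 'g' (stop)
LCS = "e" (length 1)


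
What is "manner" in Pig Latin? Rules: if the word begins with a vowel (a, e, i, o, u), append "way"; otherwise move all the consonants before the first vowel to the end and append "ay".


Word: "manner"
Starts with consonant(s) → move to end, add 'ay'
Consonant cluster: "m"
Pig Latin = "annermay"


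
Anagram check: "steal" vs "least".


Word 1: "steal" → sorted: aelst
Word 2: "least" → sorted: aelst
Same letters? aelst == aelst
Anagram = Yes


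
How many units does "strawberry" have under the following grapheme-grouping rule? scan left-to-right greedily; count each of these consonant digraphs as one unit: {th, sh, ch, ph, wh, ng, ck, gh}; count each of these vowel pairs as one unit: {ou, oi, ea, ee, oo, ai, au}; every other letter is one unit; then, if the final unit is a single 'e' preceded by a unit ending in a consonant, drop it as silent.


Word: "strawberry" (10 letters)
Left-to-right scan:
  [1] 's' (letter)
  [2] 't' (letter)
  [3] 'r' (letter)
  [4] 'a' (letter)
  [5] 'w' (letter)
  [6] 'b' (letter)
  [7] 'e' (letter)
  [8] 'r' (letter)
  [9] 'r' (letter)
  [10] 'y' (letter)
Units from scan: 10
Sound units = 10 units


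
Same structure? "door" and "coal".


Pattern of "door": [0, 1, 1, 2]
Pattern of "coal": [0, 1, 2, 3]
Patterns do not match
Same pattern = No


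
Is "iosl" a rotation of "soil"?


Word: "soil", Candidate: "iosl"
Method: check if candidate is substring of word+word
"soilsoil" contains "iosl"? No
Is rotation = No


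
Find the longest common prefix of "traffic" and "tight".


Word 1: "traffic"
Word 2: "tight"
Comparing from start:
  Pos 0: 't' == 't'
  Pos 1: 'r' != 'i' (stop)
LCP = "t" (length 1)


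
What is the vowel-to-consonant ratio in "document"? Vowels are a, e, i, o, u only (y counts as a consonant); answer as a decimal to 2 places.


Word: "document"
Vowels (a,e,i,o,u): 3
Consonants: 5
Ratio = 3/5
= 0.60


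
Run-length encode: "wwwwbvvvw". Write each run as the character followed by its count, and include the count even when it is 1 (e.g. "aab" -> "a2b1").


String: "wwwwbvvvw"
Scanning for consecutive runs:
  'w' x 4
  'b' x 1
  'v' x 3
  'w' x 1
RLE = "w4b1v3w1"


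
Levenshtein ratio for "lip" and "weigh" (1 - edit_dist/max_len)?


Word 1: "lip" (length 3)
Word 2: "weigh" (length 5)
One optimal edit sequence:
  1. insert 'w'  (+1)
  2. substitute 'l' -> 'e'  (+1)
  3. keep 'i'
  4. insert 'g'  (+1)
  5. substitute 'p' -> 'h'  (+1)
Edit distance = 4
Max length = max(3, 5) = 5
Similarity = 1 - 4/5
= 0.2000


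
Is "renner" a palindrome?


Word: "renner"
Reversed: "renner"
Forward == Backward? renner == renner
Palindrome = Yes


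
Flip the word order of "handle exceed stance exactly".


Original: "handle exceed stance exactly"
Words (1..n): handle | exceed | stance | exactly
Reversed (n..1): exactly | stance | exceed | handle
Result = "exactly stance exceed handle"


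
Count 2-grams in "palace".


Word: "palace" (length 6)
Number of 2-grams = length - 2 + 1 = 6 - 2 + 1
= 5


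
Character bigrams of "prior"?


Word: "prior" (length 5)
Number of bigrams = 5 - 2 + 1 = 4
  Position 0: "pr"
  Position 1: "ri"
  Position 2: "io"
  Position 3: "or"
Bigrams = "pr", "ri", "io", "or"


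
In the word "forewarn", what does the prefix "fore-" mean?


Prefix: fore-
Example: forewarn (fore- + warn)
Meaning = before


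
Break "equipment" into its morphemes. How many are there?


Word: "equipment"
Morphemes: equip / -ment
Each morpheme carries meaning
= 2 morphemes


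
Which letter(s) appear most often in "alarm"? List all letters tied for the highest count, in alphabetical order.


Word: "alarm"
Letter counts:
  'a': 2
  'l': 1
  'm': 1
  'r': 1
Maximum count = 2
Most frequent = 'a' (2 times each)


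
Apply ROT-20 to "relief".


Word: "relief"
Shift: 20
Each letter → (letter + shift) mod 26:
  'r' (17) + 20 = 11 → 'l'
  'e' (4) + 20 = 24 → 'y'
  'l' (11) + 20 = 5 → 'f'
  'i' (8) + 20 = 2 → 'c'
  'e' (4) + 20 = 24 → 'y'
  'f' (5) + 20 = 25 → 'z'
Result = "lyfcyz"


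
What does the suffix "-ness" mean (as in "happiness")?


Suffix: -ness
As in: happiness -> happy + -ness, with a spelling change
Meaning = state of being


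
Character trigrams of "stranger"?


Word: "stranger" (length 8)
Number of trigrams = 8 - 3 + 1 = 6
  Position 0: "str"
  Position 1: "tra"
  Position 2: "ran"
  Position 3: "ang"
  Position 4: "nge"
  Position 5: "ger"
Trigrams = "str", "tra", "ran", "ang", "nge", "ger"


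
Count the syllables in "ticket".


Word: "ticket"
Syllable breakdown: tick / et
Counting: 2 parts
= 2 syllables


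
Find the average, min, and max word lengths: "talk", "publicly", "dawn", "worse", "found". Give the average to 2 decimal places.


Lengths: "talk"=4, "publicly"=8, "dawn"=4, "worse"=5, "found"=5
Sum = 26, Count = 5
Average = 26/5 = 5.20
= avg=5.20, min=4, max=8


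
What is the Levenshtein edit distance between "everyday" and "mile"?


Word 1: "everyday" (length 8)
Word 2: "mile" (length 4)
One optimal edit sequence (insert/delete/substitute each cost 1):
  1. delete 'e'  (+1)
  2. delete 'v'  (+1)
  3. delete 'e'  (+1)
  4. delete 'r'  (+1)
  5. substitute 'y' -> 'm'  (+1)
  6. substitute 'd' -> 'i'  (+1)
  7. substitute 'a' -> 'l'  (+1)
  8. substitute 'y' -> 'e'  (+1)
Total edit operations: 8
Edit distance = 8
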